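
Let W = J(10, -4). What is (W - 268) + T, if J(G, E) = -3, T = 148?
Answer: -123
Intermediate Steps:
W = -3
(W - 268) + T = (-3 - 268) + 148 = -271 + 148 = -123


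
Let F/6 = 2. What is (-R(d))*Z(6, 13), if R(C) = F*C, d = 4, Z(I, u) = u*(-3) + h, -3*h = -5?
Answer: 1792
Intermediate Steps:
h = 5/3 (h = -1/3*(-5) = 5/3 ≈ 1.6667)
Z(I, u) = 5/3 - 3*u (Z(I, u) = u*(-3) + 5/3 = -3*u + 5/3 = 5/3 - 3*u)
F = 12 (F = 6*2 = 12)
R(C) = 12*C
(-R(d))*Z(6, 13) = (-12*4)*(5/3 - 3*13) = (-1*48)*(5/3 - 39) = -48*(-112/3) = 1792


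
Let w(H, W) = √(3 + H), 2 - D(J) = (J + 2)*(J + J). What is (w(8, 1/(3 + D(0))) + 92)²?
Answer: (92 + √11)² ≈ 9085.3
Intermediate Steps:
D(J) = 2 - 2*J*(2 + J) (D(J) = 2 - (J + 2)*(J + J) = 2 - (2 + J)*2*J = 2 - 2*J*(2 + J))
(w(8, 1/(3 + D(0))) + 92)² = (√(3 + 8) + 92)² = (√11 + 92)² = (92 + √11)²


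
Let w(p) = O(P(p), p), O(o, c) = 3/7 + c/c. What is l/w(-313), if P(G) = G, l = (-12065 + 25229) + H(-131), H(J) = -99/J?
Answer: 12072081/1310 ≈ 9215.3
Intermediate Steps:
l = 1724583/131 (l = (-12065 + 25229) - 99/(-131) = 13164 - 99*(-1/131) = 13164 + 99/131 = 1724583/131 ≈ 13165.)
O(o, c) = 10/7 (O(o, c) = 3*(1/7) + 1 = 3/7 + 1 = 10/7)
w(p) = 10/7
l/w(-313) = 1724583/(131*(10/7)) = (1724583/131)*(7/10) = 12072081/1310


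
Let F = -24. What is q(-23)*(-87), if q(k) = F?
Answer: 2088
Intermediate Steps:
q(k) = -24
q(-23)*(-87) = -24*(-87) = 2088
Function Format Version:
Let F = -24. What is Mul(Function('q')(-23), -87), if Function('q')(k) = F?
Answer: 2088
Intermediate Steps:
Function('q')(k) = -24
Mul(Function('q')(-23), -87) = Mul(-24, -87) = 2088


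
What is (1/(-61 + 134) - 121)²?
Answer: 78004224/5329 ≈ 14638.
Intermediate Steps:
(1/(-61 + 134) - 121)² = (1/73 - 121)² = (-8832/73)² = 78004224/5329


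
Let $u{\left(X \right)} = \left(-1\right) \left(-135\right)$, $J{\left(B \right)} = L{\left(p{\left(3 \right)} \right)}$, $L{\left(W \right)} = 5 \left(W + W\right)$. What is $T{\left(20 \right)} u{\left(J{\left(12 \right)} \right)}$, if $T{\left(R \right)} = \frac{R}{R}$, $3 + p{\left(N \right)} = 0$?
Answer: $135$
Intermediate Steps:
$p{\left(N \right)} = -3$ ($p{\left(N \right)} = -3 + 0 = -3$)
$L{\left(W \right)} = 10 W$ ($L{\left(W \right)} = 5 \cdot 2 W = 10 W$)
$T{\left(R \right)} = 1$
$J{\left(B \right)} = -30$ ($J{\left(B \right)} = 10 \left(-3\right) = -30$)
$u{\left(X \right)} = 135$
$T{\left(20 \right)} u{\left(J{\left(12 \right)} \right)} = 1 \cdot 135 = 135$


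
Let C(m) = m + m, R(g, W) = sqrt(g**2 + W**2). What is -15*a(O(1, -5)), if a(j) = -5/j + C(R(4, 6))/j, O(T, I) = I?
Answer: -15 + 12*sqrt(13) ≈ 28.267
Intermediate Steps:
R(g, W) = sqrt(W**2 + g**2)
C(m) = 2*m
a(j) = -5/j + 4*sqrt(13)/j (a(j) = -5/j + (2*sqrt(6**2 + 4**2))/j = -5/j + (2*sqrt(36 + 16))/j = -5/j + (2*sqrt(52))/j = -5/j + (2*(2*sqrt(13)))/j = -5/j + (4*sqrt(13))/j = -5/j + 4*sqrt(13)/j)
-15*a(O(1, -5)) = -15*(-5 + 4*sqrt(13))/(-5) = -(-3)*(-5 + 4*sqrt(13)) = -15*(1 - 4*sqrt(13)/5) = -15 + 12*sqrt(13)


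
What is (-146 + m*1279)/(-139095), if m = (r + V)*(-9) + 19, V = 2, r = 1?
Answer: 10378/139095 ≈ 0.074611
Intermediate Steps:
m = -8 (m = (1 + 2)*(-9) + 19 = 3*(-9) + 19 = -27 + 19 = -8)
(-146 + m*1279)/(-139095) = (-146 - 8*1279)/(-139095) = (-146 - 10232)*(-1/139095) = -10378*(-1/139095) = 10378/139095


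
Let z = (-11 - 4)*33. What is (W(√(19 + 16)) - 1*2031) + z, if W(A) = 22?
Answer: -2504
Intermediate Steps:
z = -495 (z = -15*33 = -495)
(W(√(19 + 16)) - 1*2031) + z = (22 - 1*2031) - 495 = (22 - 2031) - 495 = -2009 - 495 = -2504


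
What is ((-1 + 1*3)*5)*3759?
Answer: 37590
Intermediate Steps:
((-1 + 1*3)*5)*3759 = ((-1 + 3)*5)*3759 = (2*5)*3759 = 10*3759 = 37590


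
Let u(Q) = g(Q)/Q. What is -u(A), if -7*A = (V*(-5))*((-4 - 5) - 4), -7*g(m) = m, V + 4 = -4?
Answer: ⅐ ≈ 0.14286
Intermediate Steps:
V = -8 (V = -4 - 4 = -8)
g(m) = -m/7
A = 520/7 (A = -(-8*(-5))*((-4 - 5) - 4)/7 = -40*(-9 - 4)/7 = -40*(-13)/7 = -⅐*(-520) = 520/7 ≈ 74.286)
u(Q) = -⅐ (u(Q) = (-Q/7)/Q = -⅐)
-u(A) = -1*(-⅐) = ⅐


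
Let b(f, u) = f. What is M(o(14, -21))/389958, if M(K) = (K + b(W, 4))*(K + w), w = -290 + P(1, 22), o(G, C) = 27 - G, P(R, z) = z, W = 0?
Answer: -1105/129986 ≈ -0.0085009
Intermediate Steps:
w = -268 (w = -290 + 22 = -268)
M(K) = K*(-268 + K) (M(K) = (K + 0)*(K - 268) = K*(-268 + K))
M(o(14, -21))/389958 = ((27 - 1*14)*(-268 + (27 - 1*14)))/389958 = ((27 - 14)*(-268 + (27 - 14)))*(1/389958) = (13*(-268 + 13))*(1/389958) = (13*(-255))*(1/389958) = -3315*1/389958 = -1105/129986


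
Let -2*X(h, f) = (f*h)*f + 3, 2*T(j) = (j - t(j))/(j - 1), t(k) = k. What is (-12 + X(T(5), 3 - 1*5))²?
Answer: 729/4 ≈ 182.25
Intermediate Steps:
T(j) = 0 (T(j) = ((j - j)/(j - 1))/2 = (0/(-1 + j))/2 = (½)*0 = 0)
X(h, f) = -3/2 - h*f²/2 (X(h, f) = -((f*h)*f + 3)/2 = -(h*f² + 3)/2 = -(3 + h*f²)/2 = -3/2 - h*f²/2)
(-12 + X(T(5), 3 - 1*5))² = (-12 + (-3/2 - ½*0*(3 - 1*5)²))² = (-12 + (-3/2 - ½*0*(3 - 5)²))² = (-12 + (-3/2 - ½*0*(-2)²))² = (-12 + (-3/2 - ½*0*4))² = (-12 + (-3/2 + 0))² = (-12 - 3/2)² = (-27/2)² = 729/4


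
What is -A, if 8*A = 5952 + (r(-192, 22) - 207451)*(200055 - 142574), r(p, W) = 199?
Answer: 2978261565/2 ≈ 1.4891e+9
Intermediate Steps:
A = -2978261565/2 (A = (5952 + (199 - 207451)*(200055 - 142574))/8 = (5952 - 207252*57481)/8 = (5952 - 11913052212)/8 = (1/8)*(-11913046260) = -2978261565/2 ≈ -1.4891e+9)
-A = -1*(-2978261565/2) = 2978261565/2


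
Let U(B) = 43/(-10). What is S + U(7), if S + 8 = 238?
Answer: 2257/10 ≈ 225.70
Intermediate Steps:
S = 230 (S = -8 + 238 = 230)
U(B) = -43/10 (U(B) = 43*(-1/10) = -43/10)
S + U(7) = 230 - 43/10 = 2257/10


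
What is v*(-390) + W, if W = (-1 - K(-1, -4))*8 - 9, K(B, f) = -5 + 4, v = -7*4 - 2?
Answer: 11691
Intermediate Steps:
v = -30 (v = -28 - 2 = -30)
K(B, f) = -1
W = -9 (W = (-1 - 1*(-1))*8 - 9 = (-1 + 1)*8 - 9 = 0*8 - 9 = 0 - 9 = -9)
v*(-390) + W = -30*(-390) - 9 = 11700 - 9 = 11691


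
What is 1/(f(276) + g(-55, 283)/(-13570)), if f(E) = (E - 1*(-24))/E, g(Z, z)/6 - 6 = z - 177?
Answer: 6785/7039 ≈ 0.96391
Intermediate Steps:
g(Z, z) = -1026 + 6*z (g(Z, z) = 36 + 6*(z - 177) = 36 + 6*(-177 + z) = 36 + (-1062 + 6*z) = -1026 + 6*z)
f(E) = (24 + E)/E (f(E) = (E + 24)/E = (24 + E)/E)
1/(f(276) + g(-55, 283)/(-13570)) = 1/((24 + 276)/276 + (-1026 + 6*283)/(-13570)) = 1/((1/276)*300 + (-1026 + 1698)*(-1/13570)) = 1/(25/23 + 672*(-1/13570)) = 1/(25/23 - 336/6785) = 1/(7039/6785) = 6785/7039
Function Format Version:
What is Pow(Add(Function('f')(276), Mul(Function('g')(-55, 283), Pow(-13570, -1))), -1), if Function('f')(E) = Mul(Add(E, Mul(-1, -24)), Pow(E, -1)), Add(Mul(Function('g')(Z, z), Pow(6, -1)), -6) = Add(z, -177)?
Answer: Rational(6785, 7039) ≈ 0.96391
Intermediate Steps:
Function('g')(Z, z) = Add(-1026, Mul(6, z)) (Function('g')(Z, z) = Add(36, Mul(6, Add(z, -177))) = Add(36, Mul(6, Add(-177, z))) = Add(36, Add(-1062, Mul(6, z))) = Add(-1026, Mul(6, z)))
Function('f')(E) = Mul(Pow(E, -1), Add(24, E)) (Function('f')(E) = Mul(Add(E, 24), Pow(E, -1)) = Mul(Add(24, E), Pow(E, -1)) = Mul(Pow(E, -1), Add(24, E)))
Pow(Add(Function('f')(276), Mul(Function('g')(-55, 283), Pow(-13570, -1))), -1) = Pow(Add(Mul(Pow(276, -1), Add(24, 276)), Mul(Add(-1026, Mul(6, 283)), Pow(-13570, -1))), -1) = Pow(Add(Mul(Rational(1, 276), 300), Mul(Add(-1026, 1698), Rational(-1, 13570))), -1) = Pow(Add(Rational(25, 23), Mul(672, Rational(-1, 13570))), -1) = Pow(Add(Rational(25, 23), Rational(-336, 6785)), -1) = Pow(Rational(7039, 6785), -1) = Rational(6785, 7039)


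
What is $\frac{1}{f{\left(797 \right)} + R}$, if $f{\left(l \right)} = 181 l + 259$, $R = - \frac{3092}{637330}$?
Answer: $\frac{318665}{46052189594} \approx 6.9196 \cdot 10^{-6}$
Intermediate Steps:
$R = - \frac{1546}{318665}$ ($R = \left(-3092\right) \frac{1}{637330} = - \frac{1546}{318665} \approx -0.0048515$)
$f{\left(l \right)} = 259 + 181 l$
$\frac{1}{f{\left(797 \right)} + R} = \frac{1}{\left(259 + 181 \cdot 797\right) - \frac{1546}{318665}} = \frac{1}{\left(259 + 144257\right) - \frac{1546}{318665}} = \frac{1}{144516 - \frac{1546}{318665}} = \frac{1}{\frac{46052189594}{318665}} = \frac{318665}{46052189594}$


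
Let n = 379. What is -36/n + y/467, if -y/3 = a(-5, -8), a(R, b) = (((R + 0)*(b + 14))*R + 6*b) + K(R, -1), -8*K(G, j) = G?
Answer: -1067973/1415944 ≈ -0.75425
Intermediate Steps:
K(G, j) = -G/8
a(R, b) = 6*b - R/8 + R²*(14 + b) (a(R, b) = (((R + 0)*(b + 14))*R + 6*b) - R/8 = ((R*(14 + b))*R + 6*b) - R/8 = (R²*(14 + b) + 6*b) - R/8 = (6*b + R²*(14 + b)) - R/8 = 6*b - R/8 + R²*(14 + b))
y = -2463/8 (y = -3*(6*(-8) + 14*(-5)² - ⅛*(-5) - 8*(-5)²) = -3*(-48 + 14*25 + 5/8 - 8*25) = -3*(-48 + 350 + 5/8 - 200) = -3*821/8 = -2463/8 ≈ -307.88)
-36/n + y/467 = -36/379 - 2463/8/467 = -36*1/379 - 2463/8*1/467 = -36/379 - 2463/3736 = -1067973/1415944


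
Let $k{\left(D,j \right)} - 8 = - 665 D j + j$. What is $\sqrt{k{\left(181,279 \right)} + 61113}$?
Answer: $i \sqrt{33520435} \approx 5789.7 i$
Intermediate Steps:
$k{\left(D,j \right)} = 8 + j - 665 D j$ ($k{\left(D,j \right)} = 8 + \left(- 665 D j + j\right) = 8 - \left(- j + 665 D j\right) = 8 + j - 665 D j$)
$\sqrt{k{\left(181,279 \right)} + 61113} = \sqrt{\left(8 + 279 - 120365 \cdot 279\right) + 61113} = \sqrt{\left(8 + 279 - 33581835\right) + 61113} = \sqrt{-33581548 + 61113} = \sqrt{-33520435} = i \sqrt{33520435}$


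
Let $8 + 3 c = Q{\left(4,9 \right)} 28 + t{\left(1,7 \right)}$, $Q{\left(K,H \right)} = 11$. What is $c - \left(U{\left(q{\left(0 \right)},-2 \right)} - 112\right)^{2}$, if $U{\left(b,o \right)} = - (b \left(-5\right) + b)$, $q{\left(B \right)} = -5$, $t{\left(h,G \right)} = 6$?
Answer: $-17322$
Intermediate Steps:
$U{\left(b,o \right)} = 4 b$ ($U{\left(b,o \right)} = - (- 5 b + b) = - \left(-4\right) b = 4 b$)
$c = 102$ ($c = - \frac{8}{3} + \frac{11 \cdot 28 + 6}{3} = - \frac{8}{3} + \frac{308 + 6}{3} = - \frac{8}{3} + \frac{1}{3} \cdot 314 = - \frac{8}{3} + \frac{314}{3} = 102$)
$c - \left(U{\left(q{\left(0 \right)},-2 \right)} - 112\right)^{2} = 102 - \left(4 \left(-5\right) - 112\right)^{2} = 102 - \left(-20 - 112\right)^{2} = 102 - \left(-132\right)^{2} = 102 - 17424 = -17322$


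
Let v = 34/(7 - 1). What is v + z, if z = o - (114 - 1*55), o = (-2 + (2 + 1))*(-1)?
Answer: -163/3 ≈ -54.333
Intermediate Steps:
o = -1 (o = (-2 + 3)*(-1) = 1*(-1) = -1)
v = 17/3 (v = 34/6 = 34*(1/6) = 17/3 ≈ 5.6667)
z = -60 (z = -1 - (114 - 1*55) = -1 - (114 - 55) = -1 - 1*59 = -1 - 59 = -60)
v + z = 17/3 - 60 = -163/3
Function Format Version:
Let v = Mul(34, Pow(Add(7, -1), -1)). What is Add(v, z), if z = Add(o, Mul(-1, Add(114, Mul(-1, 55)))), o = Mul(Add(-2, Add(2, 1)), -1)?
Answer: Rational(-163, 3) ≈ -54.333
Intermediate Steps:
o = -1 (o = Mul(Add(-2, 3), -1) = Mul(1, -1) = -1)
v = Rational(17, 3) (v = Mul(34, Pow(6, -1)) = Mul(34, Rational(1, 6)) = Rational(17, 3) ≈ 5.6667)
z = -60 (z = Add(-1, Mul(-1, Add(114, Mul(-1, 55)))) = Add(-1, Mul(-1, Add(114, -55))) = Add(-1, Mul(-1, 59)) = Add(-1, -59) = -60)
Add(v, z) = Add(Rational(17, 3), -60) = Rational(-163, 3)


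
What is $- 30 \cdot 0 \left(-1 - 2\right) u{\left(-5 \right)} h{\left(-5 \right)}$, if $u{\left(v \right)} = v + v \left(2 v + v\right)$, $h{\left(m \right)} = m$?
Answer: $0$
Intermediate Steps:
$u{\left(v \right)} = v + 3 v^{2}$ ($u{\left(v \right)} = v + v 3 v = v + 3 v^{2}$)
$- 30 \cdot 0 \left(-1 - 2\right) u{\left(-5 \right)} h{\left(-5 \right)} = - 30 \cdot 0 \left(-1 - 2\right) \left(- 5 \left(1 + 3 \left(-5\right)\right)\right) \left(-5\right) = - 30 \cdot 0 \left(-3\right) \left(- 5 \left(1 - 15\right)\right) \left(-5\right) = - 30 \cdot 0 \left(\left(-5\right) \left(-14\right)\right) \left(-5\right) = - 30 \cdot 0 \cdot 70 \left(-5\right) = \left(-30\right) 0 \left(-5\right) = 0 \left(-5\right) = 0$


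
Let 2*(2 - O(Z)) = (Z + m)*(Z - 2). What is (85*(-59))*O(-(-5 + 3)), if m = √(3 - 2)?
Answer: -10030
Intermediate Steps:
m = 1 (m = √1 = 1)
O(Z) = 2 - (1 + Z)*(-2 + Z)/2 (O(Z) = 2 - (Z + 1)*(Z - 2)/2 = 2 - (1 + Z)*(-2 + Z)/2)
(85*(-59))*O(-(-5 + 3)) = (85*(-59))*(3 + (-(-5 + 3))/2 - (-5 + 3)²/2) = -5015*(3 + (-1*(-2))/2 - (-1*(-2))²/2) = -5015*(3 + (½)*2 - ½*2²) = -5015*(3 + 1 - ½*4) = -5015*(3 + 1 - 2) = -5015*2 = -10030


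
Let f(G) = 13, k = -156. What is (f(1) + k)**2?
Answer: 20449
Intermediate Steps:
(f(1) + k)**2 = (13 - 156)**2 = (-143)**2 = 20449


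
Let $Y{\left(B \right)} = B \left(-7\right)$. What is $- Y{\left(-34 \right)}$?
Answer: $-238$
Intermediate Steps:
$Y{\left(B \right)} = - 7 B$
$- Y{\left(-34 \right)} = - \left(-7\right) \left(-34\right) = \left(-1\right) 238 = -238$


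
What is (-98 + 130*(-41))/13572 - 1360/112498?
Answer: -78637133/190852857 ≈ -0.41203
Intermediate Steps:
(-98 + 130*(-41))/13572 - 1360/112498 = (-98 - 5330)*(1/13572) - 1360*1/112498 = -5428*1/13572 - 680/56249 = -1357/3393 - 680/56249 = -78637133/190852857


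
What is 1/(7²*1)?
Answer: 1/49 ≈ 0.020408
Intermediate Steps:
1/(7²*1) = 1/(49*1) = 1/49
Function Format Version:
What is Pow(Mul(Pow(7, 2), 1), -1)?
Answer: Rational(1, 49) ≈ 0.020408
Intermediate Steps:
Pow(Mul(Pow(7, 2), 1), -1) = Pow(Mul(49, 1), -1) = Pow(49, -1) = Rational(1, 49)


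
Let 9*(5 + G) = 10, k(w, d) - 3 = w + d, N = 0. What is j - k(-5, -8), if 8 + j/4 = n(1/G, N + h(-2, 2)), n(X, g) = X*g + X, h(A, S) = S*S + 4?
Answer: -1094/35 ≈ -31.257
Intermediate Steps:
h(A, S) = 4 + S**2 (h(A, S) = S**2 + 4 = 4 + S**2)
k(w, d) = 3 + d + w (k(w, d) = 3 + (w + d) = 3 + (d + w) = 3 + d + w)
G = -35/9 (G = -5 + (1/9)*10 = -5 + 10/9 = -35/9 ≈ -3.8889)
n(X, g) = X + X*g
j = -1444/35 (j = -32 + 4*((1 + (0 + (4 + 2**2)))/(-35/9)) = -32 + 4*(-9*(1 + (0 + (4 + 4)))/35) = -32 + 4*(-9*(1 + (0 + 8))/35) = -32 + 4*(-9*(1 + 8)/35) = -32 + 4*(-9/35*9) = -32 + 4*(-81/35) = -32 - 324/35 = -1444/35 ≈ -41.257)
j - k(-5, -8) = -1444/35 - (3 - 8 - 5) = -1444/35 - 1*(-10) = -1444/35 + 10 = -1094/35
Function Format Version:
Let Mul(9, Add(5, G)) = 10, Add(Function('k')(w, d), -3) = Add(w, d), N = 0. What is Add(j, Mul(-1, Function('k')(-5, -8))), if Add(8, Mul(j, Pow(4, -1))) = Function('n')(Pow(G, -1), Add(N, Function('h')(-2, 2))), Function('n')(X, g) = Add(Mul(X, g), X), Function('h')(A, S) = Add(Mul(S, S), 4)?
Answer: Rational(-1094, 35) ≈ -31.257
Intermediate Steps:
Function('h')(A, S) = Add(4, Pow(S, 2)) (Function('h')(A, S) = Add(Pow(S, 2), 4) = Add(4, Pow(S, 2)))
Function('k')(w, d) = Add(3, d, w) (Function('k')(w, d) = Add(3, Add(w, d)) = Add(3, Add(d, w)) = Add(3, d, w))
G = Rational(-35, 9) (G = Add(-5, Mul(Rational(1, 9), 10)) = Add(-5, Rational(10, 9)) = Rational(-35, 9) ≈ -3.8889)
Function('n')(X, g) = Add(X, Mul(X, g))
j = Rational(-1444, 35) (j = Add(-32, Mul(4, Mul(Pow(Rational(-35, 9), -1), Add(1, Add(0, Add(4, Pow(2, 2))))))) = Add(-32, Mul(4, Mul(Rational(-9, 35), Add(1, Add(0, Add(4, 4)))))) = Add(-32, Mul(4, Mul(Rational(-9, 35), Add(1, Add(0, 8))))) = Add(-32, Mul(4, Mul(Rational(-9, 35), Add(1, 8)))) = Add(-32, Mul(4, Mul(Rational(-9, 35), 9))) = Add(-32, Mul(4, Rational(-81, 35))) = Add(-32, Rational(-324, 35)) = Rational(-1444, 35) ≈ -41.257)
Add(j, Mul(-1, Function('k')(-5, -8))) = Add(Rational(-1444, 35), Mul(-1, Add(3, -8, -5))) = Add(Rational(-1444, 35), Mul(-1, -10)) = Add(Rational(-1444, 35), 10) = Rational(-1094, 35)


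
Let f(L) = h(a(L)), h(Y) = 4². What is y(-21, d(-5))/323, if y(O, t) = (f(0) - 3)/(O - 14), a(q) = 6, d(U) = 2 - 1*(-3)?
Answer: -13/11305 ≈ -0.0011499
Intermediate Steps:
d(U) = 5 (d(U) = 2 + 3 = 5)
h(Y) = 16
f(L) = 16
y(O, t) = 13/(-14 + O) (y(O, t) = (16 - 3)/(O - 14) = 13/(-14 + O))
y(-21, d(-5))/323 = (13/(-14 - 21))/323 = (13/(-35))*(1/323) = (13*(-1/35))*(1/323) = -13/35*1/323 = -13/11305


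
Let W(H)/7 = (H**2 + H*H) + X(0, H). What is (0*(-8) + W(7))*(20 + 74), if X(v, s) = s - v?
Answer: 69090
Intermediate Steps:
W(H) = 7*H + 14*H**2 (W(H) = 7*((H**2 + H*H) + (H - 1*0)) = 7*((H**2 + H**2) + (H + 0)) = 7*(2*H**2 + H) = 7*(H + 2*H**2) = 7*H + 14*H**2)
(0*(-8) + W(7))*(20 + 74) = (0*(-8) + 7*7*(1 + 2*7))*(20 + 74) = (0 + 7*7*(1 + 14))*94 = (0 + 7*7*15)*94 = (0 + 735)*94 = 735*94 = 69090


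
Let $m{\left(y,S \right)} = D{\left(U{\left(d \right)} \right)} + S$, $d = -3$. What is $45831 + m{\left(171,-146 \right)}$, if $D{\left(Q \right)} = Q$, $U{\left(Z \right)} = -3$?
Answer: $45682$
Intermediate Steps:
$m{\left(y,S \right)} = -3 + S$
$45831 + m{\left(171,-146 \right)} = 45831 - 149 = 45682$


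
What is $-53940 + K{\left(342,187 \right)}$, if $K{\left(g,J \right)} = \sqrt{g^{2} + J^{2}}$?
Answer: $-53940 + \sqrt{151933} \approx -53550.0$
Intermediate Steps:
$K{\left(g,J \right)} = \sqrt{J^{2} + g^{2}}$
$-53940 + K{\left(342,187 \right)} = -53940 + \sqrt{187^{2} + 342^{2}} = -53940 + \sqrt{34969 + 116964} = -53940 + \sqrt{151933}$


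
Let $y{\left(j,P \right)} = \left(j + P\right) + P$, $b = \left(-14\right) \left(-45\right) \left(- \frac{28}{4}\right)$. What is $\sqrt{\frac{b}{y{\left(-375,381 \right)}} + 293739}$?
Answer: $\frac{\sqrt{543102341}}{43} \approx 541.97$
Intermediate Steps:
$b = -4410$ ($b = 630 \left(\left(-28\right) \frac{1}{4}\right) = 630 \left(-7\right) = -4410$)
$y{\left(j,P \right)} = j + 2 P$ ($y{\left(j,P \right)} = \left(P + j\right) + P = j + 2 P$)
$\sqrt{\frac{b}{y{\left(-375,381 \right)}} + 293739} = \sqrt{- \frac{4410}{-375 + 2 \cdot 381} + 293739} = \sqrt{- \frac{4410}{-375 + 762} + 293739} = \sqrt{- \frac{4410}{387} + 293739} = \sqrt{\left(-4410\right) \frac{1}{387} + 293739} = \sqrt{- \frac{490}{43} + 293739} = \sqrt{\frac{12630287}{43}} = \frac{\sqrt{543102341}}{43}$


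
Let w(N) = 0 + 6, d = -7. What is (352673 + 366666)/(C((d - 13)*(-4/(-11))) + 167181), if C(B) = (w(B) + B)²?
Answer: 87040019/20229097 ≈ 4.3027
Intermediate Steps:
w(N) = 6
C(B) = (6 + B)²
(352673 + 366666)/(C((d - 13)*(-4/(-11))) + 167181) = (352673 + 366666)/((6 + (-7 - 13)*(-4/(-11)))² + 167181) = 719339/((6 - (-80)*(-1)/11)² + 167181) = 719339/((6 - 20*4/11)² + 167181) = 719339/((6 - 80/11)² + 167181) = 719339/((-14/11)² + 167181) = 719339/(196/121 + 167181) = 719339/(20229097/121) = 719339*(121/20229097) = 87040019/20229097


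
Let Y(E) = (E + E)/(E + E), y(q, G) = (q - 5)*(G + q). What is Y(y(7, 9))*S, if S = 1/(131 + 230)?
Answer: 1/361 ≈ 0.0027701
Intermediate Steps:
y(q, G) = (-5 + q)*(G + q)
Y(E) = 1 (Y(E) = (2*E)/((2*E)) = (2*E)*(1/(2*E)) = 1)
S = 1/361 ≈ 0.0027701
Y(y(7, 9))*S = 1*(1/361) = 1/361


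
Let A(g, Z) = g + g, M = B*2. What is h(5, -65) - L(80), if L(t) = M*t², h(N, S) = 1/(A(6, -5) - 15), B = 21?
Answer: -806401/3 ≈ -2.6880e+5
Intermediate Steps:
M = 42 (M = 21*2 = 42)
A(g, Z) = 2*g
h(N, S) = -⅓ (h(N, S) = 1/(2*6 - 15) = 1/(12 - 15) = 1/(-3) = -⅓)
L(t) = 42*t²
h(5, -65) - L(80) = -⅓ - 42*80² = -⅓ - 42*6400 = -⅓ - 1*268800 = -⅓ - 268800 = -806401/3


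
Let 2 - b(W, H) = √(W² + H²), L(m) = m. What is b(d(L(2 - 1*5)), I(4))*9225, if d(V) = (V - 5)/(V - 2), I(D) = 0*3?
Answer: 3690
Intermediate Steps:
I(D) = 0
d(V) = (-5 + V)/(-2 + V)
b(W, H) = 2 - √(H² + W²) (b(W, H) = 2 - √(W² + H²) = 2 - √(H² + W²))
b(d(L(2 - 1*5)), I(4))*9225 = (2 - √(0² + ((-5 + (2 - 1*5))/(-2 + (2 - 1*5)))²))*9225 = (2 - √(0 + ((-5 + (2 - 5))/(-2 + (2 - 5)))²))*9225 = (2 - √(0 + ((-5 - 3)/(-2 - 3))²))*9225 = (2 - √(0 + (-8/(-5))²))*9225 = (2 - √(0 + (-⅕*(-8))²))*9225 = (2 - √(0 + (8/5)²))*9225 = (2 - √(0 + 64/25))*9225 = (2 - √(64/25))*9225 = (2 - 1*8/5)*9225 = (2 - 8/5)*9225 = (⅖)*9225 = 3690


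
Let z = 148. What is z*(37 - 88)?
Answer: -7548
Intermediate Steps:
z*(37 - 88) = 148*(37 - 88) = 148*(-51) = -7548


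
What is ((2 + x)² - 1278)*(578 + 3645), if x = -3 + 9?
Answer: -5126722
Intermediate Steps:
x = 6
((2 + x)² - 1278)*(578 + 3645) = ((2 + 6)² - 1278)*(578 + 3645) = (8² - 1278)*4223 = (64 - 1278)*4223 = -1214*4223 = -5126722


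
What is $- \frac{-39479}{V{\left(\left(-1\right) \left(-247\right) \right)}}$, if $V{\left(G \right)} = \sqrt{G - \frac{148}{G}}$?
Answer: $\frac{39479 \sqrt{15032667}}{60861} \approx 2515.0$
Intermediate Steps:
$- \frac{-39479}{V{\left(\left(-1\right) \left(-247\right) \right)}} = - \frac{-39479}{\sqrt{\left(-1\right) \left(-247\right) - \frac{148}{\left(-1\right) \left(-247\right)}}} = - \frac{-39479}{\sqrt{247 - \frac{148}{247}}} = - \frac{-39479}{\sqrt{\frac{60861}{247}}} = - \frac{-39479}{\frac{1}{247} \sqrt{15032667}} = - \left(-39479\right) \frac{\sqrt{15032667}}{60861} = - \frac{\left(-39479\right) \sqrt{15032667}}{60861} = \frac{39479 \sqrt{15032667}}{60861}$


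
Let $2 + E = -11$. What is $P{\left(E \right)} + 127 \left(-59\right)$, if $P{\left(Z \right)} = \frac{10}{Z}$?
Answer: $- \frac{97419}{13} \approx -7493.8$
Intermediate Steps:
$E = -13$ ($E = -2 - 11 = -13$)
$P{\left(E \right)} + 127 \left(-59\right) = \frac{10}{-13} + 127 \left(-59\right) = 10 \left(- \frac{1}{13}\right) - 7493 = - \frac{10}{13} - 7493 = - \frac{97419}{13}$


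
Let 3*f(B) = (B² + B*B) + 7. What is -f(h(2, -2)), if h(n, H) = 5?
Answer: -19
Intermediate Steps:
f(B) = 7/3 + 2*B²/3 (f(B) = ((B² + B*B) + 7)/3 = ((B² + B²) + 7)/3 = (2*B² + 7)/3 = (7 + 2*B²)/3 = 7/3 + 2*B²/3)
-f(h(2, -2)) = -(7/3 + (⅔)*5²) = -(7/3 + (⅔)*25) = -(7/3 + 50/3) = -1*19 = -19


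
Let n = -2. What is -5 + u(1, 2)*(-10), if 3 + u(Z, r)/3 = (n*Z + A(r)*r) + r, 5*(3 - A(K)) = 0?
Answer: -95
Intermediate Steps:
A(K) = 3 (A(K) = 3 - ⅕*0 = 3 + 0 = 3)
u(Z, r) = -9 - 6*Z + 12*r (u(Z, r) = -9 + 3*((-2*Z + 3*r) + r) = -9 + 3*(-2*Z + 4*r) = -9 + (-6*Z + 12*r) = -9 - 6*Z + 12*r)
-5 + u(1, 2)*(-10) = -5 + (-9 - 6*1 + 12*2)*(-10) = -5 + (-9 - 6 + 24)*(-10) = -5 + 9*(-10) = -5 - 90 = -95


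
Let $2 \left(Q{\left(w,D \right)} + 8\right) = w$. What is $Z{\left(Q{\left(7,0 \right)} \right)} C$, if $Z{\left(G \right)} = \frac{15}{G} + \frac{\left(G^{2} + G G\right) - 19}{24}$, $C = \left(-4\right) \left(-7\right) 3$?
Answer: $- \frac{819}{4} \approx -204.75$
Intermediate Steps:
$Q{\left(w,D \right)} = -8 + \frac{w}{2}$
$C = 84$ ($C = 28 \cdot 3 = 84$)
$Z{\left(G \right)} = - \frac{19}{24} + \frac{15}{G} + \frac{G^{2}}{12}$ ($Z{\left(G \right)} = \frac{15}{G} + \left(\left(G^{2} + G^{2}\right) - 19\right) \frac{1}{24} = \frac{15}{G} + \left(2 G^{2} - 19\right) \frac{1}{24} = \frac{15}{G} + \left(-19 + 2 G^{2}\right) \frac{1}{24} = \frac{15}{G} + \left(- \frac{19}{24} + \frac{G^{2}}{12}\right) = - \frac{19}{24} + \frac{15}{G} + \frac{G^{2}}{12}$)
$Z{\left(Q{\left(7,0 \right)} \right)} C = \left(- \frac{19}{24} + \frac{15}{-8 + \frac{1}{2} \cdot 7} + \frac{\left(-8 + \frac{1}{2} \cdot 7\right)^{2}}{12}\right) 84 = \left(- \frac{19}{24} + \frac{15}{-8 + \frac{7}{2}} + \frac{\left(-8 + \frac{7}{2}\right)^{2}}{12}\right) 84 = \left(- \frac{19}{24} + \frac{15}{- \frac{9}{2}} + \frac{\left(- \frac{9}{2}\right)^{2}}{12}\right) 84 = \left(- \frac{19}{24} + 15 \left(- \frac{2}{9}\right) + \frac{1}{12} \cdot \frac{81}{4}\right) 84 = \left(- \frac{19}{24} - \frac{10}{3} + \frac{27}{16}\right) 84 = \left(- \frac{39}{16}\right) 84 = - \frac{819}{4}$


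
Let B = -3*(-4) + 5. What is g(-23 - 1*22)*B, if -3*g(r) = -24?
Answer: 136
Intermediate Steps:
g(r) = 8 (g(r) = -⅓*(-24) = 8)
B = 17 (B = 12 + 5 = 17)
g(-23 - 1*22)*B = 8*17 = 136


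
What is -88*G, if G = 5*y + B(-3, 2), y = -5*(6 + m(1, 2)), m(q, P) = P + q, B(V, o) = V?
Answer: 20064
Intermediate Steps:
y = -45 (y = -5*(6 + (2 + 1)) = -5*(6 + 3) = -5*9 = -45)
G = -228 (G = 5*(-45) - 3 = -225 - 3 = -228)
-88*G = -88*(-228) = 20064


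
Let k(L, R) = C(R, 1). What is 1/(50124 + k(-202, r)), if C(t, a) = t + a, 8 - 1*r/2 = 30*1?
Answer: 1/50081 ≈ 1.9968e-5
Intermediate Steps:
r = -44 (r = 16 - 60 = -44)
C(t, a) = a + t
k(L, R) = 1 + R
1/(50124 + k(-202, r)) = 1/(50124 + (1 - 44)) = 1/(50124 - 43) = 1/50081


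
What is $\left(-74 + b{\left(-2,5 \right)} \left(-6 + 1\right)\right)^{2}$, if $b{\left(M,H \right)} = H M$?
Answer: $576$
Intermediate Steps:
$\left(-74 + b{\left(-2,5 \right)} \left(-6 + 1\right)\right)^{2} = \left(-74 + 5 \left(-2\right) \left(-6 + 1\right)\right)^{2} = \left(-74 - -50\right)^{2} = \left(-74 + 50\right)^{2} = \left(-24\right)^{2} = 576$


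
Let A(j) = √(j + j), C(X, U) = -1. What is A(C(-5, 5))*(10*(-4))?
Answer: -40*I*√2 ≈ -56.569*I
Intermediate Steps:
A(j) = √2*√j (A(j) = √(2*j) = √2*√j)
A(C(-5, 5))*(10*(-4)) = (√2*√(-1))*(10*(-4)) = (√2*I)*(-40) = (I*√2)*(-40) = -40*I*√2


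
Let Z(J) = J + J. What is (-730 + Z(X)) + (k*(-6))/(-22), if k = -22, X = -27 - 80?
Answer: -950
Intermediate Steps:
X = -107
Z(J) = 2*J
(-730 + Z(X)) + (k*(-6))/(-22) = (-730 + 2*(-107)) - 22*(-6)/(-22) = (-730 - 214) + 132*(-1/22) = -944 - 6 = -950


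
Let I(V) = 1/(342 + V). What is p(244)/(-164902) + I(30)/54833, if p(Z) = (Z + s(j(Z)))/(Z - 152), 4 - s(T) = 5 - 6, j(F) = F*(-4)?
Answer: -1265975035/77363962607496 ≈ -1.6364e-5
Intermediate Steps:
j(F) = -4*F
s(T) = 5 (s(T) = 4 - (5 - 6) = 4 - 1*(-1) = 4 + 1 = 5)
p(Z) = (5 + Z)/(-152 + Z) (p(Z) = (Z + 5)/(Z - 152) = (5 + Z)/(-152 + Z))
p(244)/(-164902) + I(30)/54833 = ((5 + 244)/(-152 + 244))/(-164902) + 1/((342 + 30)*54833) = (249/92)*(-1/164902) + (1/54833)/372 = ((1/92)*249)*(-1/164902) + (1/372)*(1/54833) = (249/92)*(-1/164902) + 1/20397876 = -249/15170984 + 1/20397876 = -1265975035/77363962607496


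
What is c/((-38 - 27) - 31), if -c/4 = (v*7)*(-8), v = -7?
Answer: 49/3 ≈ 16.333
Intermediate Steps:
c = -1568 (c = -4*(-7*7)*(-8) = -(-196)*(-8) = -4*392 = -1568)
c/((-38 - 27) - 31) = -1568/((-38 - 27) - 31) = -1568/(-65 - 31) = -1568/(-96) = -1568*(-1/96) = 49/3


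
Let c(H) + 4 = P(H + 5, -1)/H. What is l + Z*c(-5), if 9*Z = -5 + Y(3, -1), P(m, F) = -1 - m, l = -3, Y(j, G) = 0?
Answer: -8/9 ≈ -0.88889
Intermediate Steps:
Z = -5/9 (Z = (-5 + 0)/9 = (⅑)*(-5) = -5/9 ≈ -0.55556)
c(H) = -4 + (-6 - H)/H (c(H) = -4 + (-1 - (H + 5))/H = -4 + (-1 - (5 + H))/H = -4 + (-1 + (-5 - H))/H = -4 + (-6 - H)/H)
l + Z*c(-5) = -3 - 5*(-5 - 6/(-5))/9 = -3 - 5*(-5 - 6*(-⅕))/9 = -3 - 5*(-5 + 6/5)/9 = -3 - 5/9*(-19/5) = -3 + 19/9 = -8/9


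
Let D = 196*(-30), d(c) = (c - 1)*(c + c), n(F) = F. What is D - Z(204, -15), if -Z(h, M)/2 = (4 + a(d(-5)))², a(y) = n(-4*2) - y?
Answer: 2312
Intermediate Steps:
d(c) = 2*c*(-1 + c) (d(c) = (-1 + c)*(2*c) = 2*c*(-1 + c))
a(y) = -8 - y (a(y) = -4*2 - y = -8 - y)
Z(h, M) = -8192 (Z(h, M) = -2*(4 + (-8 - 2*(-5)*(-1 - 5)))² = -2*(4 + (-8 - 2*(-5)*(-6)))² = -2*(4 + (-8 - 1*60))² = -2*(4 + (-8 - 60))² = -2*(4 - 68)² = -2*(-64)² = -2*4096 = -8192)
D = -5880
D - Z(204, -15) = -5880 - 1*(-8192) = -5880 + 8192 = 2312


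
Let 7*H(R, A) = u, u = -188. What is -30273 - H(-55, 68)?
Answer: -211723/7 ≈ -30246.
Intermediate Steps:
H(R, A) = -188/7 (H(R, A) = (⅐)*(-188) = -188/7)
-30273 - H(-55, 68) = -30273 - 1*(-188/7) = -30273 + 188/7 = -211723/7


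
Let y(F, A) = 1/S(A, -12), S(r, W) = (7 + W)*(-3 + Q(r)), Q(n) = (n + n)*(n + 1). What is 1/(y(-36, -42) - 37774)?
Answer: -17205/649901671 ≈ -2.6473e-5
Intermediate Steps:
Q(n) = 2*n*(1 + n) (Q(n) = (2*n)*(1 + n) = 2*n*(1 + n))
S(r, W) = (-3 + 2*r*(1 + r))*(7 + W) (S(r, W) = (7 + W)*(-3 + 2*r*(1 + r)) = (-3 + 2*r*(1 + r))*(7 + W))
y(F, A) = 1/(15 - 10*A*(1 + A)) (y(F, A) = 1/(-21 - 3*(-12) + 14*A*(1 + A) + 2*(-12)*A*(1 + A)) = 1/(-21 + 36 + 14*A*(1 + A) - 24*A*(1 + A)) = 1/(15 - 10*A*(1 + A)))
1/(y(-36, -42) - 37774) = 1/(1/(5*(3 - 2*(-42)*(1 - 42))) - 37774) = 1/(1/(5*(3 - 2*(-42)*(-41))) - 37774) = 1/(1/(5*(3 - 3444)) - 37774) = 1/((⅕)/(-3441) - 37774) = 1/((⅕)*(-1/3441) - 37774) = 1/(-1/17205 - 37774) = 1/(-649901671/17205) = -17205/649901671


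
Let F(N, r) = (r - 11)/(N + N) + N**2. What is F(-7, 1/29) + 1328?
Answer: 279690/203 ≈ 1377.8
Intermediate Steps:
F(N, r) = N**2 + (-11 + r)/(2*N) (F(N, r) = (-11 + r)/((2*N)) + N**2 = (-11 + r)*(1/(2*N)) + N**2 = (-11 + r)/(2*N) + N**2 = N**2 + (-11 + r)/(2*N))
F(-7, 1/29) + 1328 = (1/2)*(-11 + 1/29 + 2*(-7)**3)/(-7) + 1328 = (1/2)*(-1/7)*(-11 + 1/29 + 2*(-343)) + 1328 = (1/2)*(-1/7)*(-11 + 1/29 - 686) + 1328 = (1/2)*(-1/7)*(-20212/29) + 1328 = 10106/203 + 1328 = 279690/203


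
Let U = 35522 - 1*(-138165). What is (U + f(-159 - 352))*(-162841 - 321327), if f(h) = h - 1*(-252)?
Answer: -83968287904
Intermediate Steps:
f(h) = 252 + h (f(h) = h + 252 = 252 + h)
U = 173687 (U = 35522 + 138165 = 173687)
(U + f(-159 - 352))*(-162841 - 321327) = (173687 + (252 + (-159 - 352)))*(-162841 - 321327) = (173687 + (252 - 511))*(-484168) = (173687 - 259)*(-484168) = 173428*(-484168) = -83968287904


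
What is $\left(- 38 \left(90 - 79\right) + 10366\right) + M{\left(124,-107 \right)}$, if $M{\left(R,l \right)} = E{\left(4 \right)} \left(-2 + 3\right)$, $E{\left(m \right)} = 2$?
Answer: $9950$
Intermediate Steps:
$M{\left(R,l \right)} = 2$ ($M{\left(R,l \right)} = 2 \left(-2 + 3\right) = 2 \cdot 1 = 2$)
$\left(- 38 \left(90 - 79\right) + 10366\right) + M{\left(124,-107 \right)} = \left(- 38 \left(90 - 79\right) + 10366\right) + 2 = \left(\left(-38\right) 11 + 10366\right) + 2 = \left(-418 + 10366\right) + 2 = 9948 + 2 = 9950$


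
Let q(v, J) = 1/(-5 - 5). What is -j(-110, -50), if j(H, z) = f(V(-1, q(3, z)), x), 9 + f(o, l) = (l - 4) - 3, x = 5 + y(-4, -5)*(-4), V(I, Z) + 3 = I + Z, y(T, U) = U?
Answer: -9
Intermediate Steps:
q(v, J) = -⅒ (q(v, J) = 1/(-10) = -⅒)
V(I, Z) = -3 + I + Z (V(I, Z) = -3 + (I + Z) = -3 + I + Z)
x = 25 (x = 5 - 5*(-4) = 5 + 20 = 25)
f(o, l) = -16 + l (f(o, l) = -9 + ((l - 4) - 3) = -9 + ((-4 + l) - 3) = -9 + (-7 + l) = -16 + l)
j(H, z) = 9 (j(H, z) = -16 + 25 = 9)
-j(-110, -50) = -1*9 = -9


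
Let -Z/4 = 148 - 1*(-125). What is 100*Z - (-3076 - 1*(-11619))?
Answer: -117743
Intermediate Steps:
Z = -1092 (Z = -4*(148 - 1*(-125)) = -4*(148 + 125) = -4*273 = -1092)
100*Z - (-3076 - 1*(-11619)) = 100*(-1092) - (-3076 - 1*(-11619)) = -109200 - (-3076 + 11619) = -109200 - 1*8543 = -109200 - 8543 = -117743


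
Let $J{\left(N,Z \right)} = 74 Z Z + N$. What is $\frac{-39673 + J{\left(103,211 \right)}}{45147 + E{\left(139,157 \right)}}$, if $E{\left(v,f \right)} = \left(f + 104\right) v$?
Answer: $\frac{1627492}{40713} \approx 39.975$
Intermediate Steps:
$E{\left(v,f \right)} = v \left(104 + f\right)$ ($E{\left(v,f \right)} = \left(104 + f\right) v = v \left(104 + f\right)$)
$J{\left(N,Z \right)} = N + 74 Z^{2}$ ($J{\left(N,Z \right)} = 74 Z^{2} + N = N + 74 Z^{2}$)
$\frac{-39673 + J{\left(103,211 \right)}}{45147 + E{\left(139,157 \right)}} = \frac{-39673 + \left(103 + 74 \cdot 211^{2}\right)}{45147 + 139 \left(104 + 157\right)} = \frac{-39673 + \left(103 + 74 \cdot 44521\right)}{45147 + 139 \cdot 261} = \frac{-39673 + \left(103 + 3294554\right)}{45147 + 36279} = \frac{-39673 + 3294657}{81426} = 3254984 \cdot \frac{1}{81426} = \frac{1627492}{40713}$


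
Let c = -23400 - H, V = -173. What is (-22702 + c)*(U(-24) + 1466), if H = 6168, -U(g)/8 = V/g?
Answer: -220840750/3 ≈ -7.3614e+7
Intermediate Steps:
U(g) = 1384/g (U(g) = -(-1384)/g = 1384/g)
c = -29568 (c = -23400 - 1*6168 = -23400 - 6168 = -29568)
(-22702 + c)*(U(-24) + 1466) = (-22702 - 29568)*(1384/(-24) + 1466) = -52270*(1384*(-1/24) + 1466) = -52270*(-173/3 + 1466) = -52270*4225/3 = -220840750/3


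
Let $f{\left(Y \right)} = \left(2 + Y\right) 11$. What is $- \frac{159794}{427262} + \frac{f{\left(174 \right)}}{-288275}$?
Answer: $- \frac{23445897291}{61584476525} \approx -0.38071$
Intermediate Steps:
$f{\left(Y \right)} = 22 + 11 Y$
$- \frac{159794}{427262} + \frac{f{\left(174 \right)}}{-288275} = - \frac{159794}{427262} + \frac{22 + 11 \cdot 174}{-288275} = \left(-159794\right) \frac{1}{427262} + \left(22 + 1914\right) \left(- \frac{1}{288275}\right) = - \frac{79897}{213631} + 1936 \left(- \frac{1}{288275}\right) = - \frac{79897}{213631} - \frac{1936}{288275} = - \frac{23445897291}{61584476525}$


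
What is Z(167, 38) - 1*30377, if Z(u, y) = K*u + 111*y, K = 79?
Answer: -12966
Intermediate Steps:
Z(u, y) = 79*u + 111*y
Z(167, 38) - 1*30377 = (79*167 + 111*38) - 1*30377 = (13193 + 4218) - 30377 = 17411 - 30377 = -12966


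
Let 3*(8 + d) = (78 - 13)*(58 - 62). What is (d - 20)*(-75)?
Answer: 8600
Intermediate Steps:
d = -284/3 (d = -8 + ((78 - 13)*(58 - 62))/3 = -8 + (65*(-4))/3 = -8 + (⅓)*(-260) = -8 - 260/3 = -284/3 ≈ -94.667)
(d - 20)*(-75) = (-284/3 - 20)*(-75) = -344/3*(-75) = 8600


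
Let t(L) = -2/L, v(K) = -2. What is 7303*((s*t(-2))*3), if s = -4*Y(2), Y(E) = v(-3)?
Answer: 175272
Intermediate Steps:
Y(E) = -2
s = 8 (s = -4*(-2) = 8)
7303*((s*t(-2))*3) = 7303*((8*(-2/(-2)))*3) = 7303*((8*(-2*(-½)))*3) = 7303*((8*1)*3) = 7303*(8*3) = 7303*24 = 175272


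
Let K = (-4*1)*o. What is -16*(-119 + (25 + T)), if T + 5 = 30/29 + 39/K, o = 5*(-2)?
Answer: 225018/145 ≈ 1551.8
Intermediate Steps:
o = -10
K = 40 (K = -4*1*(-10) = -4*(-10) = 40)
T = -3469/1160 (T = -5 + (30/29 + 39/40) = -5 + 2331/1160 = -3469/1160 ≈ -2.9905)
-16*(-119 + (25 + T)) = -16*(-119 + (25 - 3469/1160)) = -16*(-119 + 25531/1160) = -16*(-112509/1160) = 225018/145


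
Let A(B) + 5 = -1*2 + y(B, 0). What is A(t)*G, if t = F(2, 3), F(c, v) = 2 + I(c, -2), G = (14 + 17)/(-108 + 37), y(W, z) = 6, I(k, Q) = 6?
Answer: 31/71 ≈ 0.43662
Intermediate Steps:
G = -31/71 (G = 31/(-71) = 31*(-1/71) = -31/71 ≈ -0.43662)
F(c, v) = 8 (F(c, v) = 2 + 6 = 8)
t = 8
A(B) = -1 (A(B) = -5 + (-1*2 + 6) = -5 + (-2 + 6) = -5 + 4 = -1)
A(t)*G = -1*(-31/71) = 31/71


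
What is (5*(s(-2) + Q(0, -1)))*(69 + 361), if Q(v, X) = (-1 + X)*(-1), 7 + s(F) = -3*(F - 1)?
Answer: 8600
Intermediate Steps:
s(F) = -4 - 3*F (s(F) = -7 - 3*(F - 1) = -7 - 3*(-1 + F) = -7 + (3 - 3*F) = -4 - 3*F)
Q(v, X) = 1 - X
(5*(s(-2) + Q(0, -1)))*(69 + 361) = (5*((-4 - 3*(-2)) + (1 - 1*(-1))))*(69 + 361) = (5*((-4 + 6) + (1 + 1)))*430 = (5*(2 + 2))*430 = (5*4)*430 = 20*430 = 8600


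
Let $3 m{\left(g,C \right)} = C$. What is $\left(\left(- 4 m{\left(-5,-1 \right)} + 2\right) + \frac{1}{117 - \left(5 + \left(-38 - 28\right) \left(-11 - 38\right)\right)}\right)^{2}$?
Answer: $\frac{974501089}{87721956} \approx 11.109$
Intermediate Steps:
$m{\left(g,C \right)} = \frac{C}{3}$
$\left(\left(- 4 m{\left(-5,-1 \right)} + 2\right) + \frac{1}{117 - \left(5 + \left(-38 - 28\right) \left(-11 - 38\right)\right)}\right)^{2} = \left(\left(- 4 \cdot \frac{1}{3} \left(-1\right) + 2\right) + \frac{1}{117 - \left(5 + \left(-38 - 28\right) \left(-11 - 38\right)\right)}\right)^{2} = \left(\left(\left(-4\right) \left(- \frac{1}{3}\right) + 2\right) + \frac{1}{117 - \left(5 - -3234\right)}\right)^{2} = \left(\left(\frac{4}{3} + 2\right) + \frac{1}{117 - 3239}\right)^{2} = \left(\frac{10}{3} + \frac{1}{117 - 3239}\right)^{2} = \left(\frac{10}{3} + \frac{1}{-3122}\right)^{2} = \left(\frac{10}{3} - \frac{1}{3122}\right)^{2} = \left(\frac{31217}{9366}\right)^{2} = \frac{974501089}{87721956}$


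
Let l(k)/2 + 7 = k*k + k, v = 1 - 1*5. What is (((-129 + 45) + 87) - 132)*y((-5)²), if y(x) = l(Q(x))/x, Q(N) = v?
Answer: -258/5 ≈ -51.600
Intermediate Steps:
v = -4 (v = 1 - 5 = -4)
Q(N) = -4
l(k) = -14 + 2*k + 2*k² (l(k) = -14 + 2*(k*k + k) = -14 + 2*(k² + k) = -14 + 2*(k + k²) = -14 + (2*k + 2*k²) = -14 + 2*k + 2*k²)
y(x) = 10/x (y(x) = (-14 + 2*(-4) + 2*(-4)²)/x = (-14 - 8 + 2*16)/x = (-14 - 8 + 32)/x = 10/x)
(((-129 + 45) + 87) - 132)*y((-5)²) = (((-129 + 45) + 87) - 132)*(10/((-5)²)) = ((-84 + 87) - 132)*(10/25) = (3 - 132)*(10*(1/25)) = -129*⅖ = -258/5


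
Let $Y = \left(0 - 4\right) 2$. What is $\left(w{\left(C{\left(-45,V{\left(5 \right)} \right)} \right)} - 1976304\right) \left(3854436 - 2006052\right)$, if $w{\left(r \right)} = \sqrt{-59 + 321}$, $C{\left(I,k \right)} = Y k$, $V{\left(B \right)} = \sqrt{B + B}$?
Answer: $-3652968692736 + 1848384 \sqrt{262} \approx -3.6529 \cdot 10^{12}$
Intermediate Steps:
$Y = -8$ ($Y = \left(-4\right) 2 = -8$)
$V{\left(B \right)} = \sqrt{2} \sqrt{B}$ ($V{\left(B \right)} = \sqrt{2 B} = \sqrt{2} \sqrt{B}$)
$C{\left(I,k \right)} = - 8 k$
$w{\left(r \right)} = \sqrt{262}$
$\left(w{\left(C{\left(-45,V{\left(5 \right)} \right)} \right)} - 1976304\right) \left(3854436 - 2006052\right) = \left(\sqrt{262} - 1976304\right) \left(3854436 - 2006052\right) = \left(-1976304 + \sqrt{262}\right) 1848384 = -3652968692736 + 1848384 \sqrt{262}$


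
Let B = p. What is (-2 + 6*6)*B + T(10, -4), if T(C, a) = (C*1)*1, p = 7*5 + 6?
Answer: 1404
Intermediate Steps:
p = 41 (p = 35 + 6 = 41)
T(C, a) = C (T(C, a) = C*1 = C)
B = 41
(-2 + 6*6)*B + T(10, -4) = (-2 + 6*6)*41 + 10 = (-2 + 36)*41 + 10 = 34*41 + 10 = 1394 + 10 = 1404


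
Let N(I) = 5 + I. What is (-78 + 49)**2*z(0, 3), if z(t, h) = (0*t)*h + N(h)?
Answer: 6728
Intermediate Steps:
z(t, h) = 5 + h (z(t, h) = (0*t)*h + (5 + h) = 0*h + (5 + h) = 0 + (5 + h) = 5 + h)
(-78 + 49)**2*z(0, 3) = (-78 + 49)**2*(5 + 3) = (-29)**2*8 = 841*8 = 6728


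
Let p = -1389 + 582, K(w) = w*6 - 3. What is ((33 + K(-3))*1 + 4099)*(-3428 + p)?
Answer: -17410085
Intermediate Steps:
K(w) = -3 + 6*w (K(w) = 6*w - 3 = -3 + 6*w)
p = -807
((33 + K(-3))*1 + 4099)*(-3428 + p) = ((33 + (-3 + 6*(-3)))*1 + 4099)*(-3428 - 807) = ((33 + (-3 - 18))*1 + 4099)*(-4235) = ((33 - 21)*1 + 4099)*(-4235) = (12*1 + 4099)*(-4235) = (12 + 4099)*(-4235) = 4111*(-4235) = -17410085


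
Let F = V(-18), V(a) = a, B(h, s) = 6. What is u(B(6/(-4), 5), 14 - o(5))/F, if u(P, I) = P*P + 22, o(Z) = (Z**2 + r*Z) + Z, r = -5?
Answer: -29/9 ≈ -3.2222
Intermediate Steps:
o(Z) = Z**2 - 4*Z (o(Z) = (Z**2 - 5*Z) + Z = Z**2 - 4*Z)
u(P, I) = 22 + P**2 (u(P, I) = P**2 + 22 = 22 + P**2)
F = -18
u(B(6/(-4), 5), 14 - o(5))/F = (22 + 6**2)/(-18) = (22 + 36)*(-1/18) = 58*(-1/18) = -29/9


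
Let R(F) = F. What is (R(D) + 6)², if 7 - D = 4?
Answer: 81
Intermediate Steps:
D = 3 (D = 7 - 1*4 = 7 - 4 = 3)
(R(D) + 6)² = (3 + 6)² = 9² = 81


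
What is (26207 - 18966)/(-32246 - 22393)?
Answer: -557/4203 ≈ -0.13252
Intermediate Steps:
(26207 - 18966)/(-32246 - 22393) = 7241/(-54639) = 7241*(-1/54639) = -557/4203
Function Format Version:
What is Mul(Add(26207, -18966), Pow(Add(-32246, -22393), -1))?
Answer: Rational(-557, 4203) ≈ -0.13252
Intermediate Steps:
Mul(Add(26207, -18966), Pow(Add(-32246, -22393), -1)) = Mul(7241, Pow(-54639, -1)) = Mul(7241, Rational(-1, 54639)) = Rational(-557, 4203)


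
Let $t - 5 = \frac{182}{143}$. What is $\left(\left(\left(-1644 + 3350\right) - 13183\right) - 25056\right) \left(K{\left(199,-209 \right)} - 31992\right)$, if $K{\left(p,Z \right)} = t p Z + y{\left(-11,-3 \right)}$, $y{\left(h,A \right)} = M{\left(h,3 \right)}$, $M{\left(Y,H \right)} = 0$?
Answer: $10699821573$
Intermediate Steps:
$y{\left(h,A \right)} = 0$
$t = \frac{69}{11}$ ($t = 5 + \frac{182}{143} = 5 + 182 \cdot \frac{1}{143} = 5 + \frac{14}{11} = \frac{69}{11} \approx 6.2727$)
$K{\left(p,Z \right)} = \frac{69 Z p}{11}$ ($K{\left(p,Z \right)} = \frac{69 p}{11} Z + 0 = \frac{69 Z p}{11} + 0 = \frac{69 Z p}{11}$)
$\left(\left(\left(-1644 + 3350\right) - 13183\right) - 25056\right) \left(K{\left(199,-209 \right)} - 31992\right) = \left(\left(\left(-1644 + 3350\right) - 13183\right) - 25056\right) \left(\frac{69}{11} \left(-209\right) 199 - 31992\right) = \left(\left(1706 - 13183\right) - 25056\right) \left(-260889 - 31992\right) = \left(-11477 - 25056\right) \left(-292881\right) = \left(-36533\right) \left(-292881\right) = 10699821573$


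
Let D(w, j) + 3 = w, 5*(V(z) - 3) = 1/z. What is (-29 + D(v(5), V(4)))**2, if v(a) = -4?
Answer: 1296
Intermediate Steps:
V(z) = 3 + 1/(5*z)
D(w, j) = -3 + w
(-29 + D(v(5), V(4)))**2 = (-29 + (-3 - 4))**2 = (-29 - 7)**2 = (-36)**2 = 1296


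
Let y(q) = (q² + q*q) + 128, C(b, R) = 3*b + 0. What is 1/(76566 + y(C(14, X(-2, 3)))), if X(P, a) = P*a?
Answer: 1/80222 ≈ 1.2465e-5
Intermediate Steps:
C(b, R) = 3*b
y(q) = 128 + 2*q² (y(q) = (q² + q²) + 128 = 2*q² + 128 = 128 + 2*q²)
1/(76566 + y(C(14, X(-2, 3)))) = 1/(76566 + (128 + 2*(3*14)²)) = 1/(76566 + (128 + 2*42²)) = 1/(76566 + (128 + 2*1764)) = 1/(76566 + (128 + 3528)) = 1/(76566 + 3656) = 1/80222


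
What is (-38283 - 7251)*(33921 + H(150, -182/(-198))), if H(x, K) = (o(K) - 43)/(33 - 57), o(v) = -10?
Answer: -6178637473/4 ≈ -1.5447e+9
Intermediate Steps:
H(x, K) = 53/24 (H(x, K) = (-10 - 43)/(33 - 57) = -53/(-24) = -53*(-1/24) = 53/24)
(-38283 - 7251)*(33921 + H(150, -182/(-198))) = (-38283 - 7251)*(33921 + 53/24) = -45534*814157/24 = -6178637473/4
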